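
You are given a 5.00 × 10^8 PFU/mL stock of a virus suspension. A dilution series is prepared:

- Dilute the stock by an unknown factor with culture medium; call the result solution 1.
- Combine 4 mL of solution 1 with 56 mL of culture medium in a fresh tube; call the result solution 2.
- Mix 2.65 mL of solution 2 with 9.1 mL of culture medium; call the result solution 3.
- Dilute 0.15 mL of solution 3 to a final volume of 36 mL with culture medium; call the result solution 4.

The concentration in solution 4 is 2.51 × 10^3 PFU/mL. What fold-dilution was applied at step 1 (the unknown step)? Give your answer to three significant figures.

12.5-fold

Step 1: unknown factor x
Step 2: 4 mL + 56 mL = 60 mL total → factor 60/4 = 15
Step 3: 2.65 mL + 9.1 mL = 11.75 mL total → factor 11.75/2.65 = 4.434
Step 4: 0.15 mL brought to 36 mL → factor 36/0.15 = 240
Product of known-step factors = 15962
Overall factor = 5.00 × 10^8 PFU/mL / (2.51 × 10^3 PFU/mL) = 1.992 × 10^5
x = 1.992 × 10^5 / 15962 = 12.5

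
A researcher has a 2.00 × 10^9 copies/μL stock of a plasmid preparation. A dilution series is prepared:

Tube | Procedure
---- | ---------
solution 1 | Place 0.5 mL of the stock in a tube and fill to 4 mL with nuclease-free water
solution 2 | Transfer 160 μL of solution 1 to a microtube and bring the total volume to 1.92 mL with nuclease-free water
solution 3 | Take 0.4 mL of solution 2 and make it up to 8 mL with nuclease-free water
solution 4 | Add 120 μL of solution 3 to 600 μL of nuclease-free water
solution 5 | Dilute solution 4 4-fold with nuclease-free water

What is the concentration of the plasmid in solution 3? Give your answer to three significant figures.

1.04 × 10^6 copies/μL

Step 1: 0.5 mL brought to 4 mL → factor 4/0.5 = 8
Step 2: 160 μL brought to 1.92 mL → factor 1920/160 = 12
Step 3: 0.4 mL brought to 8 mL → factor 8/0.4 = 20
Dilution factor through solution 3 = 8 × 12 × 20 = 1920
[solution 3] = 2.00 × 10^9 copies/μL / 1920 = 1.04 × 10^6 copies/μL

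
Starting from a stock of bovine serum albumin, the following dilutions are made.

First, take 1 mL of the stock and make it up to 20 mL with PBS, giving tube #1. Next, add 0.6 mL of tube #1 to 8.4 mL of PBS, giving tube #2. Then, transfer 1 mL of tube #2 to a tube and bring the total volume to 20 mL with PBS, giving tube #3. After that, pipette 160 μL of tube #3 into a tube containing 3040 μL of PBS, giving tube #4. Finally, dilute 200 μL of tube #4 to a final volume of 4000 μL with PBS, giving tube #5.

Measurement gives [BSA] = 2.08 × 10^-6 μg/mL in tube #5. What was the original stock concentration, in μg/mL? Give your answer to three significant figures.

Step 1: 1 mL brought to 20 mL → factor 20/1 = 20
Step 2: 0.6 mL + 8.4 mL = 9 mL total → factor 9/0.6 = 15
Step 3: 1 mL brought to 20 mL → factor 20/1 = 20
Step 4: 160 μL + 3040 μL = 3200 μL total → factor 3200/160 = 20
Step 5: 200 μL brought to 4000 μL → factor 4000/200 = 20
Overall dilution factor = 20 × 15 × 20 × 20 × 20 = 2.4 × 10^6
Stock = 2.08 × 10^-6 μg/mL × 2.4 × 10^6 = 4.99 μg/mL

4.99 μg/mL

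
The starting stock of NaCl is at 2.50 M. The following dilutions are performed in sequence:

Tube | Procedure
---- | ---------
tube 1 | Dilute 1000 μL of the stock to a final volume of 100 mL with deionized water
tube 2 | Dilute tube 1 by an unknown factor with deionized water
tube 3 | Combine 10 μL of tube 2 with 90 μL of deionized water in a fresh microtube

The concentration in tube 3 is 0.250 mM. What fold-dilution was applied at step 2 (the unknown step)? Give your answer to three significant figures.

Step 1: 1000 μL brought to 100 mL → factor 1 × 10^5/1000 = 100
Step 2: unknown factor x
Step 3: 10 μL + 90 μL = 100 μL total → factor 100/10 = 10
Product of known-step factors = 1000
Overall factor = 2.50 M / (0.250 mM) = 10000
x = 10000 / 1000 = 10.0

10.0-fold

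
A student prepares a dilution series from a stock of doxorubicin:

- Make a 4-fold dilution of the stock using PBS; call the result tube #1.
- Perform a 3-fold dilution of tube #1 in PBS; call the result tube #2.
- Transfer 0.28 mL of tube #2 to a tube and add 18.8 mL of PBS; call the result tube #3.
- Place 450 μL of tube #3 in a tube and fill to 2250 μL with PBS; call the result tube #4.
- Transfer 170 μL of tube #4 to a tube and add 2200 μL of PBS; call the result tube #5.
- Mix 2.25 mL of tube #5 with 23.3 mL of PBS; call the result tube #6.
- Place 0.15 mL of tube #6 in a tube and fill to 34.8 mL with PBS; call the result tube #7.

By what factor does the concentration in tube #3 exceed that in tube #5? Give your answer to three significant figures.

69.7

Step 1: 4-fold → factor 4
Step 2: 3-fold → factor 3
Step 3: 0.28 mL + 18.8 mL = 19.08 mL total → factor 19.08/0.28 = 68.143
Step 4: 450 μL brought to 2250 μL → factor 2250/450 = 5
Step 5: 170 μL + 2200 μL = 2370 μL total → factor 2370/170 = 13.941
Dilution factor to tube #3 = 817.71; to tube #5 = 56999
[tube #3]/[tube #5] = (factor to tube #5)/(factor to tube #3) = 56999/817.71 = 69.7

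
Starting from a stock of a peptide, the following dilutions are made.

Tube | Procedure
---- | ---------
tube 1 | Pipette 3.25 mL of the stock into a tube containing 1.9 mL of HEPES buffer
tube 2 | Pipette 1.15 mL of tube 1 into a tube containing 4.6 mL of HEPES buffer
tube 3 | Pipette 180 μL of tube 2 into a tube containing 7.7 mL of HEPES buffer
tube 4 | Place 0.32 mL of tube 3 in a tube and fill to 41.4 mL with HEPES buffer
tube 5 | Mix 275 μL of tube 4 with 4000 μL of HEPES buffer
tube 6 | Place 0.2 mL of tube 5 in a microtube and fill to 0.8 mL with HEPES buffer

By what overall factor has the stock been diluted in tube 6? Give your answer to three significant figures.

Step 1: 3.25 mL + 1.9 mL = 5.15 mL total → factor 5.15/3.25 = 1.5846
Step 2: 1.15 mL + 4.6 mL = 5.75 mL total → factor 5.75/1.15 = 5
Step 3: 180 μL + 7.7 mL = 7880 μL total → factor 7880/180 = 43.778
Step 4: 0.32 mL brought to 41.4 mL → factor 41.4/0.32 = 129.38
Step 5: 275 μL + 4000 μL = 4275 μL total → factor 4275/275 = 15.545
Step 6: 0.2 mL brought to 0.8 mL → factor 0.8/0.2 = 4
Overall dilution factor = 1.5846 × 5 × 43.778 × 129.38 × 15.545 × 4 = 2.7904 × 10^6

2.79 × 10^6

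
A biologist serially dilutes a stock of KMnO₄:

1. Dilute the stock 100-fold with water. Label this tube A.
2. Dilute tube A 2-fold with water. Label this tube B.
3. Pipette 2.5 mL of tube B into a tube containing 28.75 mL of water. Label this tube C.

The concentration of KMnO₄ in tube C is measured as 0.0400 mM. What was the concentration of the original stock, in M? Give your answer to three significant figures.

0.100 M

Step 1: 100-fold → factor 100
Step 2: 2-fold → factor 2
Step 3: 2.5 mL + 28.75 mL = 31.25 mL total → factor 31.25/2.5 = 12.5
Overall dilution factor = 100 × 2 × 12.5 = 2500
Stock = 0.0400 mM × 2500 = 100.0 mM = 0.100 M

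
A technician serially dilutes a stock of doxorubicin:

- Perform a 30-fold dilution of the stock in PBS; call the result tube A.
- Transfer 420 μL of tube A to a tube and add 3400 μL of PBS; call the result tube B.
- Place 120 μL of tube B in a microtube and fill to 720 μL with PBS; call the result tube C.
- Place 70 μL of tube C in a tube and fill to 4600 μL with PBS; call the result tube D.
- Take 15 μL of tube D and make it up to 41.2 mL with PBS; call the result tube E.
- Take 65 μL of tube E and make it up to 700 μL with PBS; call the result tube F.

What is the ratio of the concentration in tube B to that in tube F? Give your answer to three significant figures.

1.17 × 10^7

Step 1: 30-fold → factor 30
Step 2: 420 μL + 3400 μL = 3820 μL total → factor 3820/420 = 9.0952
Step 3: 120 μL brought to 720 μL → factor 720/120 = 6
Step 4: 70 μL brought to 4600 μL → factor 4600/70 = 65.714
Step 5: 15 μL brought to 41.2 mL → factor 41200/15 = 2746.7
Step 6: 65 μL brought to 700 μL → factor 700/65 = 10.769
Dilution factor to tube B = 272.86; to tube F = 3.1823 × 10^9
[tube B]/[tube F] = (factor to tube F)/(factor to tube B) = 3.1823 × 10^9/272.86 = 1.17 × 10^7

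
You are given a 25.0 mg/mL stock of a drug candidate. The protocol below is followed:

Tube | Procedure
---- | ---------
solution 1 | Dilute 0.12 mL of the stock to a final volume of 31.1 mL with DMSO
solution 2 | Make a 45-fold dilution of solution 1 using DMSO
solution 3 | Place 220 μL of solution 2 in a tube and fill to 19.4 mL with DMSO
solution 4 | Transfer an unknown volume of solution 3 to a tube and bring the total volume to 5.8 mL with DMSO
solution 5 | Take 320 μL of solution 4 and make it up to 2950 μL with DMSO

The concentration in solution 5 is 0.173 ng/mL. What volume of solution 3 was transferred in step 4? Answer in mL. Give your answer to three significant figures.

0.381 mL

Step 1: 0.12 mL brought to 31.1 mL → factor 31.1/0.12 = 259.17
Step 2: 45-fold → factor 45
Step 3: 220 μL brought to 19.4 mL → factor 19400/220 = 88.182
Step 4: v brought to 5.8 mL → factor = 5.8 mL/v
Step 5: 320 μL brought to 2950 μL → factor 2950/320 = 9.2188
Product of known-step factors = 9.4808 × 10^6
Overall factor = 25.0 mg/mL / (0.173 ng/mL) = 1.4451 × 10^8
Step-4 factor = 1.4451 × 10^8 / 9.4808 × 10^6 = 15.242
v = 5.8 mL / 15.242 = 0.381 mL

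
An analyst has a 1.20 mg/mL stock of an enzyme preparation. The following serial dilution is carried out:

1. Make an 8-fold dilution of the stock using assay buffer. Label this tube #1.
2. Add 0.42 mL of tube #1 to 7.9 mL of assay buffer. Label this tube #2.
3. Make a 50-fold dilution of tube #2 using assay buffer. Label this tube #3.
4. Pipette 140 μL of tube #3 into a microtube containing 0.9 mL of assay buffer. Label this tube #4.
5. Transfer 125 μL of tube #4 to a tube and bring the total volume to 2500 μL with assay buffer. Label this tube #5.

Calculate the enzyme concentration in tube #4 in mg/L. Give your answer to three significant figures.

Step 1: 8-fold → factor 8
Step 2: 0.42 mL + 7.9 mL = 8.32 mL total → factor 8.32/0.42 = 19.81
Step 3: 50-fold → factor 50
Step 4: 140 μL + 0.9 mL = 1040 μL total → factor 1040/140 = 7.4286
Dilution factor through tube #4 = 8 × 19.81 × 50 × 7.4286 = 58863
[tube #4] = 1.20 mg/mL / 58863 = 2.039 × 10^-5 mg/mL = 0.0204 mg/L

0.0204 mg/L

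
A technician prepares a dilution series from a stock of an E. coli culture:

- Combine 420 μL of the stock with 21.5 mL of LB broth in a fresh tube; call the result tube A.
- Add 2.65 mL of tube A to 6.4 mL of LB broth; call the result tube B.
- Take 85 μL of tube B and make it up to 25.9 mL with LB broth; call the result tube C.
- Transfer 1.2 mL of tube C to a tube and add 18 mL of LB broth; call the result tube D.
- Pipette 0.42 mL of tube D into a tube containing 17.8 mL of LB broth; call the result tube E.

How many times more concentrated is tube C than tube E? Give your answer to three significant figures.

Step 1: 420 μL + 21.5 mL = 21920 μL total → factor 21920/420 = 52.19
Step 2: 2.65 mL + 6.4 mL = 9.05 mL total → factor 9.05/2.65 = 3.4151
Step 3: 85 μL brought to 25.9 mL → factor 25900/85 = 304.71
Step 4: 1.2 mL + 18 mL = 19.2 mL total → factor 19.2/1.2 = 16
Step 5: 0.42 mL + 17.8 mL = 18.22 mL total → factor 18.22/0.42 = 43.381
Dilution factor to tube C = 54309; to tube E = 3.7696 × 10^7
[tube C]/[tube E] = (factor to tube E)/(factor to tube C) = 3.7696 × 10^7/54309 = 694

694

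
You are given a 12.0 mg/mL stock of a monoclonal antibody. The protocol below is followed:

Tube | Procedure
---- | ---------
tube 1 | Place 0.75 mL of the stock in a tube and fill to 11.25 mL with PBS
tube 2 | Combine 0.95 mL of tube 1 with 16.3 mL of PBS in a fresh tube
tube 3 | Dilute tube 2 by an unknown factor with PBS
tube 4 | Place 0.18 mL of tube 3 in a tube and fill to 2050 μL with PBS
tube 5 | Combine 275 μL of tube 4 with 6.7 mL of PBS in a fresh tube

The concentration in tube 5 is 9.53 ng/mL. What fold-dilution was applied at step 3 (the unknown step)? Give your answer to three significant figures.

Step 1: 0.75 mL brought to 11.25 mL → factor 11.25/0.75 = 15
Step 2: 0.95 mL + 16.3 mL = 17.25 mL total → factor 17.25/0.95 = 18.158
Step 3: unknown factor x
Step 4: 0.18 mL brought to 2050 μL → factor 2.05/0.18 = 11.389
Step 5: 275 μL + 6.7 mL = 6975 μL total → factor 6975/275 = 25.364
Product of known-step factors = 78677
Overall factor = 12.0 mg/mL / (9.53 ng/mL) = 1.2592 × 10^6
x = 1.2592 × 10^6 / 78677 = 16.0

16.0-fold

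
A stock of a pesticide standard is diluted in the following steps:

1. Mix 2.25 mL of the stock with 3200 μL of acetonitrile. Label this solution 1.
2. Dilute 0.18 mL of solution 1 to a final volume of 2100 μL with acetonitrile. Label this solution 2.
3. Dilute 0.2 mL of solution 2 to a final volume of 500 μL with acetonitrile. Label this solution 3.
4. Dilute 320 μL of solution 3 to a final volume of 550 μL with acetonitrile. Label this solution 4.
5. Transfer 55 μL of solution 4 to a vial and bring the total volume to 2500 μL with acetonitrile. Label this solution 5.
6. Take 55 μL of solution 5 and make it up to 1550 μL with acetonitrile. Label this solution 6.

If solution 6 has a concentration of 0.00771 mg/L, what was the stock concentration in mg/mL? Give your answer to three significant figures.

1.20 mg/mL

Step 1: 2.25 mL + 3200 μL = 5.45 mL total → factor 5.45/2.25 = 2.4222
Step 2: 0.18 mL brought to 2100 μL → factor 2.1/0.18 = 11.667
Step 3: 0.2 mL brought to 500 μL → factor 0.5/0.2 = 2.5
Step 4: 320 μL brought to 550 μL → factor 550/320 = 1.7188
Step 5: 55 μL brought to 2500 μL → factor 2500/55 = 45.455
Step 6: 55 μL brought to 1550 μL → factor 1550/55 = 28.182
Overall dilution factor = 2.4222 × 11.667 × 2.5 × 1.7188 × 45.455 × 28.182 = 1.5555 × 10^5
Stock = 0.00771 mg/L × 1.5555 × 10^5 = 1199 mg/L = 1.20 mg/mL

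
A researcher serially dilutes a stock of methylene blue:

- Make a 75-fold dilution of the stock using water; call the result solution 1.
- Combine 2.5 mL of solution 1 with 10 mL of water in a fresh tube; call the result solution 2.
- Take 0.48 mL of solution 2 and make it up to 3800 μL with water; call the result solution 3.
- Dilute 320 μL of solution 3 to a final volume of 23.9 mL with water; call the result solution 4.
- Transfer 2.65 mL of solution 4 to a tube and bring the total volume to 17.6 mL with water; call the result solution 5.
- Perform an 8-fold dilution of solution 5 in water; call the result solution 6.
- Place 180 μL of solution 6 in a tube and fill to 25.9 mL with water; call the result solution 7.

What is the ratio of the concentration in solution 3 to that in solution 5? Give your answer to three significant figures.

496

Step 1: 75-fold → factor 75
Step 2: 2.5 mL + 10 mL = 12.5 mL total → factor 12.5/2.5 = 5
Step 3: 0.48 mL brought to 3800 μL → factor 3.8/0.48 = 7.9167
Step 4: 320 μL brought to 23.9 mL → factor 23900/320 = 74.688
Step 5: 2.65 mL brought to 17.6 mL → factor 17.6/2.65 = 6.6415
Dilution factor to solution 3 = 2968.8; to solution 5 = 1.4726 × 10^6
[solution 3]/[solution 5] = (factor to solution 5)/(factor to solution 3) = 1.4726 × 10^6/2968.8 = 496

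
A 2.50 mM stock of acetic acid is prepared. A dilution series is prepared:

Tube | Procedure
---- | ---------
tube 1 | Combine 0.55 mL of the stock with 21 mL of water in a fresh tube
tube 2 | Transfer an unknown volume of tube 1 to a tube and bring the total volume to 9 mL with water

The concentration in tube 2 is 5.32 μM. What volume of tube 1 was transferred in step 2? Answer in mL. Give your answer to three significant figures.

0.750 mL

Step 1: 0.55 mL + 21 mL = 21.55 mL total → factor 21.55/0.55 = 39.182
Step 2: v brought to 9 mL → factor = 9 mL/v
Product of known-step factors = 39.182
Overall factor = 2.50 mM / (5.32 μM) = 469.92
Step-2 factor = 469.92 / 39.182 = 11.993
v = 9 mL / 11.993 = 0.750 mL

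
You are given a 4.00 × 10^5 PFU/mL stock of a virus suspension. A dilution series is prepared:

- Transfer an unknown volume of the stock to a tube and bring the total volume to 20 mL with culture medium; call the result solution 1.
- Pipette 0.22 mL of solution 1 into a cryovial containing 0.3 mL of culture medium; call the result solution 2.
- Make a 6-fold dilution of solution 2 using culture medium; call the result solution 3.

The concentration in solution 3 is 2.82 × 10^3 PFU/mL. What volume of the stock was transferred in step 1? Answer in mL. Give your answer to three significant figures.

Step 1: v brought to 20 mL → factor = 20 mL/v
Step 2: 0.22 mL + 0.3 mL = 0.52 mL total → factor 0.52/0.22 = 2.3636
Step 3: 6-fold → factor 6
Product of known-step factors = 14.182
Overall factor = 4.00 × 10^5 PFU/mL / (2.82 × 10^3 PFU/mL) = 141.84
Step-1 factor = 141.84 / 14.182 = 10.002
v = 20 mL / 10.002 = 2.00 mL

2.00 mL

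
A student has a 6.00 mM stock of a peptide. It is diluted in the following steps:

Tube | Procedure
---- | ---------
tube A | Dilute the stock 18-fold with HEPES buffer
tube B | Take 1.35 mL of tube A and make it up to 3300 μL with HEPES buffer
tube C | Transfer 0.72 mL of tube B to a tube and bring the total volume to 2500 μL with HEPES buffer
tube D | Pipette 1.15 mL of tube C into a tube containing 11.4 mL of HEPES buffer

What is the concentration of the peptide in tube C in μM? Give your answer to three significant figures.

39.3 μM

Step 1: 18-fold → factor 18
Step 2: 1.35 mL brought to 3300 μL → factor 3.3/1.35 = 2.4444
Step 3: 0.72 mL brought to 2500 μL → factor 2.5/0.72 = 3.4722
Dilution factor through tube C = 18 × 2.4444 × 3.4722 = 152.78
[tube C] = 6.00 mM / 152.78 = 0.03927 mM = 39.3 μM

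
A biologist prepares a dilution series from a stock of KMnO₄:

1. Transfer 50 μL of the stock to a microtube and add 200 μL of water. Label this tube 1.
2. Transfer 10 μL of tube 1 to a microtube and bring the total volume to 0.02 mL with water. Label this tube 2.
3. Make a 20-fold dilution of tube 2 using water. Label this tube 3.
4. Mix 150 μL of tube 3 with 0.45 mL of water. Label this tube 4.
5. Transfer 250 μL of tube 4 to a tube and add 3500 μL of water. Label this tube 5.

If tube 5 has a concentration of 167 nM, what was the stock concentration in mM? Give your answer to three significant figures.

2.00 mM

Step 1: 50 μL + 200 μL = 250 μL total → factor 250/50 = 5
Step 2: 10 μL brought to 0.02 mL → factor 20/10 = 2
Step 3: 20-fold → factor 20
Step 4: 150 μL + 0.45 mL = 600 μL total → factor 600/150 = 4
Step 5: 250 μL + 3500 μL = 3750 μL total → factor 3750/250 = 15
Overall dilution factor = 5 × 2 × 20 × 4 × 15 = 12000
Stock = 167 nM × 12000 = 2.004 × 10^6 nM = 2.00 mM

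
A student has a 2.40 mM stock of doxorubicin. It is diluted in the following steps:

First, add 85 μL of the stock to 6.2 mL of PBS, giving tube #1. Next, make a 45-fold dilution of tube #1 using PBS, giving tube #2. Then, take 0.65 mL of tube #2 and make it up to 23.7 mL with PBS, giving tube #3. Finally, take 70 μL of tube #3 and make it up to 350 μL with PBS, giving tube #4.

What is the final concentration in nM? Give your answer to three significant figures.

Step 1: 85 μL + 6.2 mL = 6285 μL total → factor 6285/85 = 73.941
Step 2: 45-fold → factor 45
Step 3: 0.65 mL brought to 23.7 mL → factor 23.7/0.65 = 36.462
Step 4: 70 μL brought to 350 μL → factor 350/70 = 5
Overall dilution factor = 73.941 × 45 × 36.462 × 5 = 6.066 × 10^5
Final = 2.40 mM / 6.066 × 10^5 = 3.956 × 10^-6 mM = 3.96 nM

3.96 nM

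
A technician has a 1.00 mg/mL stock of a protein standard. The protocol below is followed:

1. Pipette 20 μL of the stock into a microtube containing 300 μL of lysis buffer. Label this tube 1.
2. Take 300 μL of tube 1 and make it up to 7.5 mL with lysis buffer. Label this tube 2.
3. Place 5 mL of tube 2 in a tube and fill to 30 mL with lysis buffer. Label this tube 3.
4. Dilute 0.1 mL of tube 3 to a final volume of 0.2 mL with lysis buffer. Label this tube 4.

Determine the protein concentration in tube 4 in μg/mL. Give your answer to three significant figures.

0.208 μg/mL

Step 1: 20 μL + 300 μL = 320 μL total → factor 320/20 = 16
Step 2: 300 μL brought to 7.5 mL → factor 7500/300 = 25
Step 3: 5 mL brought to 30 mL → factor 30/5 = 6
Step 4: 0.1 mL brought to 0.2 mL → factor 0.2/0.1 = 2
Overall dilution factor = 16 × 25 × 6 × 2 = 4800
Final = 1.00 mg/mL / 4800 = 0.0002083 mg/mL = 0.208 μg/mL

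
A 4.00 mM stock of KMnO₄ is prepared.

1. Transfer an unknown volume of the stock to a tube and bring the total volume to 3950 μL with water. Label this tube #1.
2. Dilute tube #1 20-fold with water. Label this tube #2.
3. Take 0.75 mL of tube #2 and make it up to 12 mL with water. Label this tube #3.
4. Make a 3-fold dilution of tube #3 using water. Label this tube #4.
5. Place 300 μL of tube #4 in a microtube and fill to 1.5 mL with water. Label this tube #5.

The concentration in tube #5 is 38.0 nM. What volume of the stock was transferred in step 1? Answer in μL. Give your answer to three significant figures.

Step 1: v brought to 3950 μL → factor = 3950 μL/v
Step 2: 20-fold → factor 20
Step 3: 0.75 mL brought to 12 mL → factor 12/0.75 = 16
Step 4: 3-fold → factor 3
Step 5: 300 μL brought to 1.5 mL → factor 1500/300 = 5
Product of known-step factors = 4800
Overall factor = 4.00 mM / (38.0 nM) = 1.0526 × 10^5
Step-1 factor = 1.0526 × 10^5 / 4800 = 21.93
v = 3950 μL / 21.93 = 180 μL

180 μL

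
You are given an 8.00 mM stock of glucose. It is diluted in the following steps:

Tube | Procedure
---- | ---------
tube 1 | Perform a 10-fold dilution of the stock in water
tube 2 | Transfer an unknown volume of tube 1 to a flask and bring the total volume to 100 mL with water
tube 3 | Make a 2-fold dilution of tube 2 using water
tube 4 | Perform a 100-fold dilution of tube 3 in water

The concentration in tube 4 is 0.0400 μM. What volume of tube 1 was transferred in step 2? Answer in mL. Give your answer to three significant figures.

1.00 mL

Step 1: 10-fold → factor 10
Step 2: v brought to 100 mL → factor = 100 mL/v
Step 3: 2-fold → factor 2
Step 4: 100-fold → factor 100
Product of known-step factors = 2000
Overall factor = 8.00 mM / (0.0400 μM) = 2 × 10^5
Step-2 factor = 2 × 10^5 / 2000 = 100
v = 100 mL / 100 = 1.00 mL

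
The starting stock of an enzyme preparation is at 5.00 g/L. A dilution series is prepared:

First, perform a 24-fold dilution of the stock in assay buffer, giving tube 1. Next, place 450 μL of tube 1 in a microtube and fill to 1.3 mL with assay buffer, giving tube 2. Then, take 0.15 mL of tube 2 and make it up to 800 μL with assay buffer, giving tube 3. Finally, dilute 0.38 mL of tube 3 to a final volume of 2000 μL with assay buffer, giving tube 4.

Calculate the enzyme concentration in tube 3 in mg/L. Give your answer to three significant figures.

Step 1: 24-fold → factor 24
Step 2: 450 μL brought to 1.3 mL → factor 1300/450 = 2.8889
Step 3: 0.15 mL brought to 800 μL → factor 0.8/0.15 = 5.3333
Dilution factor through tube 3 = 24 × 2.8889 × 5.3333 = 369.78
[tube 3] = 5.00 g/L / 369.78 = 0.01352 g/L = 13.5 mg/L

13.5 mg/L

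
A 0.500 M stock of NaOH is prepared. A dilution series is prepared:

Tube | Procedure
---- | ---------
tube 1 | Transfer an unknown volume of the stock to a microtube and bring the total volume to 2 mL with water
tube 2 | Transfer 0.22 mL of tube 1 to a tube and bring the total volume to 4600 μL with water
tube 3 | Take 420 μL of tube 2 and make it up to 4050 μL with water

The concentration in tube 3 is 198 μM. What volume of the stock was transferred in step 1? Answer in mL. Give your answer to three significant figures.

Step 1: v brought to 2 mL → factor = 2 mL/v
Step 2: 0.22 mL brought to 4600 μL → factor 4.6/0.22 = 20.909
Step 3: 420 μL brought to 4050 μL → factor 4050/420 = 9.6429
Product of known-step factors = 201.62
Overall factor = 0.500 M / (198 μM) = 2525.3
Step-1 factor = 2525.3 / 201.62 = 12.525
v = 2 mL / 12.525 = 0.160 mL

0.160 mL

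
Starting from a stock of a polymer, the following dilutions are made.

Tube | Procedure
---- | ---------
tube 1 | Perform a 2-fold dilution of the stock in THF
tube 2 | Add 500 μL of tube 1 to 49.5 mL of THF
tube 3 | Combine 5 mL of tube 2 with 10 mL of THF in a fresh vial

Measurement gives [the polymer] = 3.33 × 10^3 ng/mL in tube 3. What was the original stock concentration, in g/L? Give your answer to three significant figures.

Step 1: 2-fold → factor 2
Step 2: 500 μL + 49.5 mL = 50000 μL total → factor 50000/500 = 100
Step 3: 5 mL + 10 mL = 15 mL total → factor 15/5 = 3
Overall dilution factor = 2 × 100 × 3 = 600
Stock = 3.33 × 10^3 ng/mL × 600 = 1.998 × 10^6 ng/mL = 2.00 g/L

2.00 g/L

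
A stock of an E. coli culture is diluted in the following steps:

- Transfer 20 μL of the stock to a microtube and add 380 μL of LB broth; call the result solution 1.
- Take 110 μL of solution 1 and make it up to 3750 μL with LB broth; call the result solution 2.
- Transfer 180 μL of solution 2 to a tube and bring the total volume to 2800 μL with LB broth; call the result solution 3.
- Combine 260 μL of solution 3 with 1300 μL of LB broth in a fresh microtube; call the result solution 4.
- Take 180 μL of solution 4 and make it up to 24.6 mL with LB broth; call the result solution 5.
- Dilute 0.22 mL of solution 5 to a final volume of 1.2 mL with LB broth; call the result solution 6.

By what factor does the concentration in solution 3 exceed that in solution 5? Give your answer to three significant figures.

Step 1: 20 μL + 380 μL = 400 μL total → factor 400/20 = 20
Step 2: 110 μL brought to 3750 μL → factor 3750/110 = 34.091
Step 3: 180 μL brought to 2800 μL → factor 2800/180 = 15.556
Step 4: 260 μL + 1300 μL = 1560 μL total → factor 1560/260 = 6
Step 5: 180 μL brought to 24.6 mL → factor 24600/180 = 136.67
Dilution factor to solution 3 = 10606; to solution 5 = 8.697 × 10^6
[solution 3]/[solution 5] = (factor to solution 5)/(factor to solution 3) = 8.697 × 10^6/10606 = 820

820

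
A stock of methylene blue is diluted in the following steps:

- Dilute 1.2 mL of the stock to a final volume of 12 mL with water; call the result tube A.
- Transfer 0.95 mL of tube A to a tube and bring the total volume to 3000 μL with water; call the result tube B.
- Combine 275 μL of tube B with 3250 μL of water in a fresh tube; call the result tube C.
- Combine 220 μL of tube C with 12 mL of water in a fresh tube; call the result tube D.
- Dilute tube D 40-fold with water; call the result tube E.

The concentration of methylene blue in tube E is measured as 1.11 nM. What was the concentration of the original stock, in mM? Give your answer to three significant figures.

Step 1: 1.2 mL brought to 12 mL → factor 12/1.2 = 10
Step 2: 0.95 mL brought to 3000 μL → factor 3/0.95 = 3.1579
Step 3: 275 μL + 3250 μL = 3525 μL total → factor 3525/275 = 12.818
Step 4: 220 μL + 12 mL = 12220 μL total → factor 12220/220 = 55.545
Step 5: 40-fold → factor 40
Overall dilution factor = 10 × 3.1579 × 12.818 × 55.545 × 40 = 8.9936 × 10^5
Stock = 1.11 nM × 8.9936 × 10^5 = 9.983 × 10^5 nM = 0.998 mM

0.998 mM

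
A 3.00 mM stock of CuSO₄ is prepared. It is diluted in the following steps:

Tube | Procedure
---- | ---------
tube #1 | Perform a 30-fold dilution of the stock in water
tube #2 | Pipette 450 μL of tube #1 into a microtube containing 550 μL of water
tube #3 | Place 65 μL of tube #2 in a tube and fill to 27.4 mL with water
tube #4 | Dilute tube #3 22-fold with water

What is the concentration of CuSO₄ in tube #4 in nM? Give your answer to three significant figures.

4.85 nM

Step 1: 30-fold → factor 30
Step 2: 450 μL + 550 μL = 1000 μL total → factor 1000/450 = 2.2222
Step 3: 65 μL brought to 27.4 mL → factor 27400/65 = 421.54
Step 4: 22-fold → factor 22
Overall dilution factor = 30 × 2.2222 × 421.54 × 22 = 6.1826 × 10^5
Final = 3.00 mM / 6.1826 × 10^5 = 4.852 × 10^-6 mM = 4.85 nM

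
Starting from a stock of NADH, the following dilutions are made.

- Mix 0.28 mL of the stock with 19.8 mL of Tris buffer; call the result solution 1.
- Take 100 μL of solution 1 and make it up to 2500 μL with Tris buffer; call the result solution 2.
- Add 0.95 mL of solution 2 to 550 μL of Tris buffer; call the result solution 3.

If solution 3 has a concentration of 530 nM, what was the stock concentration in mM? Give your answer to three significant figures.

Step 1: 0.28 mL + 19.8 mL = 20.08 mL total → factor 20.08/0.28 = 71.714
Step 2: 100 μL brought to 2500 μL → factor 2500/100 = 25
Step 3: 0.95 mL + 550 μL = 1.5 mL total → factor 1.5/0.95 = 1.5789
Overall dilution factor = 71.714 × 25 × 1.5789 = 2830.8
Stock = 530 nM × 2830.8 = 1.500 × 10^6 nM = 1.50 mM

1.50 mM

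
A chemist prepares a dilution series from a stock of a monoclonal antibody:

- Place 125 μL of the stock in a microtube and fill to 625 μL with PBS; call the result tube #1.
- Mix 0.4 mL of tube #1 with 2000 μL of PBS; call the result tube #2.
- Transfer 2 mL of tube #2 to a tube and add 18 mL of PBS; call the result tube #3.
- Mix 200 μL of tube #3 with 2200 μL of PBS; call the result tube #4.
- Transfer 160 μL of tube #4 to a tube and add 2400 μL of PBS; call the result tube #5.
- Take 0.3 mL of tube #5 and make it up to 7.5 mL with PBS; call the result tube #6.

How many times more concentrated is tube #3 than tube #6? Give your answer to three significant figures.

Step 1: 125 μL brought to 625 μL → factor 625/125 = 5
Step 2: 0.4 mL + 2000 μL = 2.4 mL total → factor 2.4/0.4 = 6
Step 3: 2 mL + 18 mL = 20 mL total → factor 20/2 = 10
Step 4: 200 μL + 2200 μL = 2400 μL total → factor 2400/200 = 12
Step 5: 160 μL + 2400 μL = 2560 μL total → factor 2560/160 = 16
Step 6: 0.3 mL brought to 7.5 mL → factor 7.5/0.3 = 25
Dilution factor to tube #3 = 300; to tube #6 = 1.44 × 10^6
[tube #3]/[tube #6] = (factor to tube #6)/(factor to tube #3) = 1.44 × 10^6/300 = 4.80 × 10^3

4.80 × 10^3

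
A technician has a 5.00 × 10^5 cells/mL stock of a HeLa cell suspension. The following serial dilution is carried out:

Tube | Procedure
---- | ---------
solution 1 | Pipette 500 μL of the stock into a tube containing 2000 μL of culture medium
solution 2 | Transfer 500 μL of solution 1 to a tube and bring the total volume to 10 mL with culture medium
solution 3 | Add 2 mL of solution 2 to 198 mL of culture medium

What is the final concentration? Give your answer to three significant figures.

Step 1: 500 μL + 2000 μL = 2500 μL total → factor 2500/500 = 5
Step 2: 500 μL brought to 10 mL → factor 10000/500 = 20
Step 3: 2 mL + 198 mL = 200 mL total → factor 200/2 = 100
Overall dilution factor = 5 × 20 × 100 = 10000
Final = 5.00 × 10^5 cells/mL / 10000 = 50.0 cells/mL

50.0 cells/mL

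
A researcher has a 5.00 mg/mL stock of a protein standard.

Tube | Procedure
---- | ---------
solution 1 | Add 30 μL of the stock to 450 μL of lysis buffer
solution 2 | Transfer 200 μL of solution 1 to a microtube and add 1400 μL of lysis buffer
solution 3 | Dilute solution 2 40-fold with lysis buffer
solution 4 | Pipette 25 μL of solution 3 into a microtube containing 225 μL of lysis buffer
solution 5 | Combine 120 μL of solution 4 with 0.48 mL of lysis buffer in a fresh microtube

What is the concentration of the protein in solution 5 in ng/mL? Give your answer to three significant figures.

Step 1: 30 μL + 450 μL = 480 μL total → factor 480/30 = 16
Step 2: 200 μL + 1400 μL = 1600 μL total → factor 1600/200 = 8
Step 3: 40-fold → factor 40
Step 4: 25 μL + 225 μL = 250 μL total → factor 250/25 = 10
Step 5: 120 μL + 0.48 mL = 600 μL total → factor 600/120 = 5
Overall dilution factor = 16 × 8 × 40 × 10 × 5 = 2.56 × 10^5
Final = 5.00 mg/mL / 2.56 × 10^5 = 1.953 × 10^-5 mg/mL = 19.5 ng/mL

19.5 ng/mL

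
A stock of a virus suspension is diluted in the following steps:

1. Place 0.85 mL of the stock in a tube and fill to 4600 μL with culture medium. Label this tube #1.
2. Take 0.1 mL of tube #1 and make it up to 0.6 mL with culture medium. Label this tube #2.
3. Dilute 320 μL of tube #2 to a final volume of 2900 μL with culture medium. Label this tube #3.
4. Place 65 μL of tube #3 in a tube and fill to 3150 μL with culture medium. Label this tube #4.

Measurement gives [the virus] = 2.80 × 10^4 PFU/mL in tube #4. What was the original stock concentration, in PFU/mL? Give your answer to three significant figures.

Step 1: 0.85 mL brought to 4600 μL → factor 4.6/0.85 = 5.4118
Step 2: 0.1 mL brought to 0.6 mL → factor 0.6/0.1 = 6
Step 3: 320 μL brought to 2900 μL → factor 2900/320 = 9.0625
Step 4: 65 μL brought to 3150 μL → factor 3150/65 = 48.462
Overall dilution factor = 5.4118 × 6 × 9.0625 × 48.462 = 14261
Stock = 2.80 × 10^4 PFU/mL × 14261 = 3.99 × 10^8 PFU/mL

3.99 × 10^8 PFU/mL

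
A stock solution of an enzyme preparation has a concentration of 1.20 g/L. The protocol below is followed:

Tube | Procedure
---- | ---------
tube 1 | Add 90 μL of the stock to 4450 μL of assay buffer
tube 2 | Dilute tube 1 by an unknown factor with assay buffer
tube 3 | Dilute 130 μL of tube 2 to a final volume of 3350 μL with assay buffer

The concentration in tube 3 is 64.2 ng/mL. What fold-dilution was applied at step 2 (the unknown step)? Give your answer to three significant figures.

Step 1: 90 μL + 4450 μL = 4540 μL total → factor 4540/90 = 50.444
Step 2: unknown factor x
Step 3: 130 μL brought to 3350 μL → factor 3350/130 = 25.769
Product of known-step factors = 1299.9
Overall factor = 1.20 g/L / (64.2 ng/mL) = 18692
x = 18692 / 1299.9 = 14.4

14.4-fold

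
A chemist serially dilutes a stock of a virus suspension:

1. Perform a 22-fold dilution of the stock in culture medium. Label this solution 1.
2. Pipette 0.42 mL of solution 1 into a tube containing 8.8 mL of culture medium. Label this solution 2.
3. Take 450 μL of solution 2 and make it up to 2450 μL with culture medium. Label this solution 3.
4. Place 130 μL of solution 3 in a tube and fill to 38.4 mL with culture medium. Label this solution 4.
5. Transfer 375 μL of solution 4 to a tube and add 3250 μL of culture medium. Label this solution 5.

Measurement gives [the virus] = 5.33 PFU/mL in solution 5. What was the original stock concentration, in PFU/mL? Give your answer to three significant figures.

4.00 × 10^7 PFU/mL

Step 1: 22-fold → factor 22
Step 2: 0.42 mL + 8.8 mL = 9.22 mL total → factor 9.22/0.42 = 21.952
Step 3: 450 μL brought to 2450 μL → factor 2450/450 = 5.4444
Step 4: 130 μL brought to 38.4 mL → factor 38400/130 = 295.38
Step 5: 375 μL + 3250 μL = 3625 μL total → factor 3625/375 = 9.6667
Overall dilution factor = 22 × 21.952 × 5.4444 × 295.38 × 9.6667 = 7.508 × 10^6
Stock = 5.33 PFU/mL × 7.508 × 10^6 = 4.00 × 10^7 PFU/mL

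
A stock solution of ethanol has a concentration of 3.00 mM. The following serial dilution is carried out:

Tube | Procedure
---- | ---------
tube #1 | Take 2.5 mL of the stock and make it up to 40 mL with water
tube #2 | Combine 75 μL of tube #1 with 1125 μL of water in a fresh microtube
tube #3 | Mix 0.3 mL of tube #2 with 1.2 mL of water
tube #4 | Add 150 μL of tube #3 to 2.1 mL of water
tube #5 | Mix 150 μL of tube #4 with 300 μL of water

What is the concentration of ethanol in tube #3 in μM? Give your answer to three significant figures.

Step 1: 2.5 mL brought to 40 mL → factor 40/2.5 = 16
Step 2: 75 μL + 1125 μL = 1200 μL total → factor 1200/75 = 16
Step 3: 0.3 mL + 1.2 mL = 1.5 mL total → factor 1.5/0.3 = 5
Dilution factor through tube #3 = 16 × 16 × 5 = 1280
[tube #3] = 3.00 mM / 1280 = 0.002344 mM = 2.34 μM

2.34 μM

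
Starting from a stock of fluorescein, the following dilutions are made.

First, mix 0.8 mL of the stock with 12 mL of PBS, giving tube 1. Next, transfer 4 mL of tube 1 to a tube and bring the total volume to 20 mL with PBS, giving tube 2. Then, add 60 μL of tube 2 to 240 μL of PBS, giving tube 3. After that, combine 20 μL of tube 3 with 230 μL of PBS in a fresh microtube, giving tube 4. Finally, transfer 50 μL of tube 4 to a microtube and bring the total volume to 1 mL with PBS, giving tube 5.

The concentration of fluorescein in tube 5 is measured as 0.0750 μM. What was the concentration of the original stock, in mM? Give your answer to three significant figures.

7.50 mM

Step 1: 0.8 mL + 12 mL = 12.8 mL total → factor 12.8/0.8 = 16
Step 2: 4 mL brought to 20 mL → factor 20/4 = 5
Step 3: 60 μL + 240 μL = 300 μL total → factor 300/60 = 5
Step 4: 20 μL + 230 μL = 250 μL total → factor 250/20 = 12.5
Step 5: 50 μL brought to 1 mL → factor 1000/50 = 20
Overall dilution factor = 16 × 5 × 5 × 12.5 × 20 = 1 × 10^5
Stock = 0.0750 μM × 1 × 10^5 = 7500 μM = 7.50 mM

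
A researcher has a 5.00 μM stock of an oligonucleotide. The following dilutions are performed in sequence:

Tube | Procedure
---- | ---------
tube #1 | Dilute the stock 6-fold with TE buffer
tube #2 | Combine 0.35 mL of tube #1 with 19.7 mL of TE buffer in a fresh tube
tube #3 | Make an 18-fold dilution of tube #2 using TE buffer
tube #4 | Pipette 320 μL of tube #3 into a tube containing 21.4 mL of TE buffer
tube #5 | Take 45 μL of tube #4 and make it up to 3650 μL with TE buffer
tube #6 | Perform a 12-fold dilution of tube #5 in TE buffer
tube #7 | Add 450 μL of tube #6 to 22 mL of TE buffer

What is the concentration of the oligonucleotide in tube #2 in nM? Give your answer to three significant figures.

Step 1: 6-fold → factor 6
Step 2: 0.35 mL + 19.7 mL = 20.05 mL total → factor 20.05/0.35 = 57.286
Dilution factor through tube #2 = 6 × 57.286 = 343.71
[tube #2] = 5.00 μM / 343.71 = 0.01455 μM = 14.5 nM

14.5 nM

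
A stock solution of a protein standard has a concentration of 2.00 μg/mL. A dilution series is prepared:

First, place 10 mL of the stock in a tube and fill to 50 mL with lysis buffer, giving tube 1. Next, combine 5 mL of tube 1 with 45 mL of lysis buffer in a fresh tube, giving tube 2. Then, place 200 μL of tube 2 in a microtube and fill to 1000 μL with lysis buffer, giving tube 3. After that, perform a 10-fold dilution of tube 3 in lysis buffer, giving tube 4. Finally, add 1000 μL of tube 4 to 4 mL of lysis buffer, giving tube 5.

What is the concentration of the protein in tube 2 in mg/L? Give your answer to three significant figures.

Step 1: 10 mL brought to 50 mL → factor 50/10 = 5
Step 2: 5 mL + 45 mL = 50 mL total → factor 50/5 = 10
Dilution factor through tube 2 = 5 × 10 = 50
[tube 2] = 2.00 μg/mL / 50 = 0.04000 μg/mL = 0.0400 mg/L

0.0400 mg/L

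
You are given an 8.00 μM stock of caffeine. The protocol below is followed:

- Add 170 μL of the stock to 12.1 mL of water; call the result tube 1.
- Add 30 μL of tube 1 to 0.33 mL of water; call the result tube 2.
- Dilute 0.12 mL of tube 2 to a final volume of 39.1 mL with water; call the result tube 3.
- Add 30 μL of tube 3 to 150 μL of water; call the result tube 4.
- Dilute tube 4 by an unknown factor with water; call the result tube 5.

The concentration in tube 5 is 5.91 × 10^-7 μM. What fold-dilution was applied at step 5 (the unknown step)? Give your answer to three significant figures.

7.99-fold

Step 1: 170 μL + 12.1 mL = 12270 μL total → factor 12270/170 = 72.176
Step 2: 30 μL + 0.33 mL = 360 μL total → factor 360/30 = 12
Step 3: 0.12 mL brought to 39.1 mL → factor 39.1/0.12 = 325.83
Step 4: 30 μL + 150 μL = 180 μL total → factor 180/30 = 6
Step 5: unknown factor x
Product of known-step factors = 1.6933 × 10^6
Overall factor = 8.00 μM / (5.91 × 10^-7 μM) = 1.3536 × 10^7
x = 1.3536 × 10^7 / 1.6933 × 10^6 = 7.99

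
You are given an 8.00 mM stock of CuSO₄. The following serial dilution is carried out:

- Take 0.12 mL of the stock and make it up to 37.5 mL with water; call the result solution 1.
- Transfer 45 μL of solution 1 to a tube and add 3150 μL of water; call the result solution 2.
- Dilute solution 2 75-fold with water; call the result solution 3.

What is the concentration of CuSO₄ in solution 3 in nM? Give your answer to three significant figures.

Step 1: 0.12 mL brought to 37.5 mL → factor 37.5/0.12 = 312.5
Step 2: 45 μL + 3150 μL = 3195 μL total → factor 3195/45 = 71
Step 3: 75-fold → factor 75
Overall dilution factor = 312.5 × 71 × 75 = 1.6641 × 10^6
Final = 8.00 mM / 1.6641 × 10^6 = 4.808 × 10^-6 mM = 4.81 nM

4.81 nM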